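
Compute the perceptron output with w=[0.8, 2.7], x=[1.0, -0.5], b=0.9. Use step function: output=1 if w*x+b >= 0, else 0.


z = w . x + b
= 0.8*1.0 + 2.7*-0.5 + 0.9
= 0.8 + -1.35 + 0.9
= -0.55 + 0.9
= 0.35
Since z = 0.35 >= 0, output = 1

1


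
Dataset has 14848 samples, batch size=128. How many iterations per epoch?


Iterations per epoch = dataset_size / batch_size
= 14848 / 128
= 116

116


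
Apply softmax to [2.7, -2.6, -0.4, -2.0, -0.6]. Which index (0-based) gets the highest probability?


Softmax is a monotonic transformation, so it preserves the argmax.
We need to find the index of the maximum logit.
Index 0: 2.7
Index 1: -2.6
Index 2: -0.4
Index 3: -2.0
Index 4: -0.6
Maximum logit = 2.7 at index 0

0


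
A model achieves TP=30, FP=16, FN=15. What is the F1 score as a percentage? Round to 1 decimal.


Precision = TP / (TP + FP) = 30 / 46 = 0.6522
Recall = TP / (TP + FN) = 30 / 45 = 0.6667
F1 = 2 * P * R / (P + R)
= 2 * 0.6522 * 0.6667 / (0.6522 + 0.6667)
= 0.8696 / 1.3188
= 0.6593
As percentage: 65.9%

65.9


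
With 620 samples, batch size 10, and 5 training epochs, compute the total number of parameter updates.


Iterations per epoch = 620 / 10 = 62
Total updates = iterations_per_epoch * epochs
= 62 * 5
= 310

310


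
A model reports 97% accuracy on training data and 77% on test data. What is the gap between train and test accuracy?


Gap = train_accuracy - test_accuracy
= 97 - 77
= 20%
This gap suggests the model is overfitting.

20


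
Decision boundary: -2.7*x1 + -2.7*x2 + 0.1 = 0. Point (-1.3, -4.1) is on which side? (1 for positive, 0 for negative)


Compute -2.7 * -1.3 + -2.7 * -4.1 + 0.1
= 3.51 + 11.07 + 0.1
= 14.68
Since 14.68 >= 0, the point is on the positive side.

1


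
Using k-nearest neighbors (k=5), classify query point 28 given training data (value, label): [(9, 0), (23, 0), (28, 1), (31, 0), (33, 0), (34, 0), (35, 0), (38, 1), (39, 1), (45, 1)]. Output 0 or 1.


Distances from query 28:
Point 28 (class 1): distance = 0
Point 31 (class 0): distance = 3
Point 23 (class 0): distance = 5
Point 33 (class 0): distance = 5
Point 34 (class 0): distance = 6
K=5 nearest neighbors: classes = [1, 0, 0, 0, 0]
Votes for class 1: 1 / 5
Majority vote => class 0

0


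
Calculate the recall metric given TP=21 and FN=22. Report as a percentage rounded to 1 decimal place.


Recall = TP / (TP + FN) * 100
= 21 / (21 + 22)
= 21 / 43
= 0.4884
= 48.8%

48.8


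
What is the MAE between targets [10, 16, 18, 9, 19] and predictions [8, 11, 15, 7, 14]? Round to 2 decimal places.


Absolute errors: [2, 5, 3, 2, 5]
Sum of absolute errors = 17
MAE = 17 / 5 = 3.40

3.40


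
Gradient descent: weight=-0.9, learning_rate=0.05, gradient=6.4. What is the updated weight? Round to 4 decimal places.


w_new = w_old - lr * gradient
= -0.9 - 0.05 * 6.4
= -0.9 - (0.32)
= -1.2200

-1.2200


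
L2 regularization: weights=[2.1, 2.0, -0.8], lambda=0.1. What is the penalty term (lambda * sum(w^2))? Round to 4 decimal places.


Squaring each weight:
2.1^2 = 4.41
2.0^2 = 4.0
(-0.8)^2 = 0.64
Sum of squares = 9.05
Penalty = 0.1 * 9.05 = 0.9050

0.9050


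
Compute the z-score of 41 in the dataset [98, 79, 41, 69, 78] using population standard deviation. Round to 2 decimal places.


Mean = (98 + 79 + 41 + 69 + 78) / 5 = 73.0
Variance = sum((x_i - mean)^2) / n = 345.2
Std = sqrt(345.2) = 18.5796
Z = (x - mean) / std
= (41 - 73.0) / 18.5796
= -32.0 / 18.5796
= -1.72

-1.72


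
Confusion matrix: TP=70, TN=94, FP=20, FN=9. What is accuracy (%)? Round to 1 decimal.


Accuracy = (TP + TN) / (TP + TN + FP + FN) * 100
= (70 + 94) / (70 + 94 + 20 + 9)
= 164 / 193
= 0.8497
= 85.0%

85.0


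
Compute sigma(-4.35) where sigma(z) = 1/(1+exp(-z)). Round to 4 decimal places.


sigmoid(z) = 1 / (1 + exp(-z))
exp(-(-4.35)) = exp(4.35) = 77.4785
1 + 77.4785 = 78.4785
1 / 78.4785 = 0.0127

0.0127


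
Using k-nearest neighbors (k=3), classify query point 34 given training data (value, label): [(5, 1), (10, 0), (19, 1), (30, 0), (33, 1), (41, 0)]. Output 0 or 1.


Distances from query 34:
Point 33 (class 1): distance = 1
Point 30 (class 0): distance = 4
Point 41 (class 0): distance = 7
K=3 nearest neighbors: classes = [1, 0, 0]
Votes for class 1: 1 / 3
Majority vote => class 0

0


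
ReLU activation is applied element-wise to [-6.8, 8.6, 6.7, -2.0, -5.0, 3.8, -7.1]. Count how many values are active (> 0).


ReLU(x) = max(0, x) for each element:
ReLU(-6.8) = 0
ReLU(8.6) = 8.6
ReLU(6.7) = 6.7
ReLU(-2.0) = 0
ReLU(-5.0) = 0
ReLU(3.8) = 3.8
ReLU(-7.1) = 0
Active neurons (>0): 3

3


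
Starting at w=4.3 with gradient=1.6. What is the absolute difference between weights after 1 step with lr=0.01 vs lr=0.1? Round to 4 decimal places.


With lr=0.01: w_new = 4.3 - 0.01 * 1.6 = 4.284
With lr=0.1: w_new = 4.3 - 0.1 * 1.6 = 4.14
Absolute difference = |4.284 - 4.14|
= 0.1440

0.1440


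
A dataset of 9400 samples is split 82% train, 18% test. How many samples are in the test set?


Train samples = 9400 * 82% = 7708
Test samples = 9400 - 7708
= 1692

1692


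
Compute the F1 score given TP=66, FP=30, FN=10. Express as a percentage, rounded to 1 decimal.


Precision = TP / (TP + FP) = 66 / 96 = 0.6875
Recall = TP / (TP + FN) = 66 / 76 = 0.8684
F1 = 2 * P * R / (P + R)
= 2 * 0.6875 * 0.8684 / (0.6875 + 0.8684)
= 1.1941 / 1.5559
= 0.7674
As percentage: 76.7%

76.7


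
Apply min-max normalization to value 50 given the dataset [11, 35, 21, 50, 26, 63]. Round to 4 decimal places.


Min = 11, Max = 63
Range = 63 - 11 = 52
Scaled = (x - min) / (max - min)
= (50 - 11) / 52
= 39 / 52
= 0.7500

0.7500


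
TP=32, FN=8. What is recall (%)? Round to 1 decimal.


Recall = TP / (TP + FN) * 100
= 32 / (32 + 8)
= 32 / 40
= 0.8
= 80.0%

80.0


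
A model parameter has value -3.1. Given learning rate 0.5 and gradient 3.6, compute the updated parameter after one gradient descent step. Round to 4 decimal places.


w_new = w_old - lr * gradient
= -3.1 - 0.5 * 3.6
= -3.1 - (1.8)
= -4.9000

-4.9000


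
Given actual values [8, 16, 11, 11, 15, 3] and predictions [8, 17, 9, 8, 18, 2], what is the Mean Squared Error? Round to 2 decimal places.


Differences: [0, -1, 2, 3, -3, 1]
Squared errors: [0, 1, 4, 9, 9, 1]
Sum of squared errors = 24
MSE = 24 / 6 = 4.00

4.00


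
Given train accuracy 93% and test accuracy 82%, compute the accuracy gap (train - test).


Gap = train_accuracy - test_accuracy
= 93 - 82
= 11%
This gap suggests the model is overfitting.

11


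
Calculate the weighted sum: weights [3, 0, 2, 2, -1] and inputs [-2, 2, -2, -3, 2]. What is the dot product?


Element-wise products:
3 * -2 = -6
0 * 2 = 0
2 * -2 = -4
2 * -3 = -6
-1 * 2 = -2
Sum = -6 + 0 + -4 + -6 + -2
= -18

-18


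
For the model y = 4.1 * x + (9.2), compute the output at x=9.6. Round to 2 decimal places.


y = 4.1 * 9.6 + (9.2)
= 39.36 + (9.2)
= 48.56

48.56


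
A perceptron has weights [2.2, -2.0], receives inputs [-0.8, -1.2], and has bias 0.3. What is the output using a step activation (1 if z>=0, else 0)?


z = w . x + b
= 2.2*-0.8 + -2.0*-1.2 + 0.3
= -1.76 + 2.4 + 0.3
= 0.64 + 0.3
= 0.94
Since z = 0.94 >= 0, output = 1

1


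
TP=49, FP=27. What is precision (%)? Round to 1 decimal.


Precision = TP / (TP + FP) * 100
= 49 / (49 + 27)
= 49 / 76
= 0.6447
= 64.5%

64.5


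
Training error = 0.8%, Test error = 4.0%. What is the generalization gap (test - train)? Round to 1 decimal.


Generalization gap = test_error - train_error
= 4.0 - 0.8
= 3.2%
A moderate gap.

3.2


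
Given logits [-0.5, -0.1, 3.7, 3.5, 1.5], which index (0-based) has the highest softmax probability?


Softmax is a monotonic transformation, so it preserves the argmax.
We need to find the index of the maximum logit.
Index 0: -0.5
Index 1: -0.1
Index 2: 3.7
Index 3: 3.5
Index 4: 1.5
Maximum logit = 3.7 at index 2

2


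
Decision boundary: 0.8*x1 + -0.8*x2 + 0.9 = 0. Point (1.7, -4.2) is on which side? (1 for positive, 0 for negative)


Compute 0.8 * 1.7 + -0.8 * -4.2 + 0.9
= 1.36 + 3.36 + 0.9
= 5.62
Since 5.62 >= 0, the point is on the positive side.

1


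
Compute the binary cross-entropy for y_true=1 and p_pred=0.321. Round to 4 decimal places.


For y=1: Loss = -log(p)
= -log(0.321)
= -(-1.1363)
= 1.1363

1.1363


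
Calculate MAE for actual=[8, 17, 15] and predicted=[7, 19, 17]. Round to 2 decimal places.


Absolute errors: [1, 2, 2]
Sum of absolute errors = 5
MAE = 5 / 3 = 1.67

1.67


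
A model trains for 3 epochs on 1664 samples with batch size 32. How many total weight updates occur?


Iterations per epoch = 1664 / 32 = 52
Total updates = iterations_per_epoch * epochs
= 52 * 3
= 156

156


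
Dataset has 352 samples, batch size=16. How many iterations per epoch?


Iterations per epoch = dataset_size / batch_size
= 352 / 16
= 22

22


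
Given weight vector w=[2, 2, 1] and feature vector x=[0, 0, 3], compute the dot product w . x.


Element-wise products:
2 * 0 = 0
2 * 0 = 0
1 * 3 = 3
Sum = 0 + 0 + 3
= 3

3


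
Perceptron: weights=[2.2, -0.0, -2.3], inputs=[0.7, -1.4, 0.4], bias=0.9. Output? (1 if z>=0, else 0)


z = w . x + b
= 2.2*0.7 + -0.0*-1.4 + -2.3*0.4 + 0.9
= 1.54 + 0.0 + -0.92 + 0.9
= 0.62 + 0.9
= 1.52
Since z = 1.52 >= 0, output = 1

1


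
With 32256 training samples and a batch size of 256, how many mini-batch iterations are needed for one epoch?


Iterations per epoch = dataset_size / batch_size
= 32256 / 256
= 126

126


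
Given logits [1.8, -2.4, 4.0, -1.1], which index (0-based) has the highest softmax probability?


Softmax is a monotonic transformation, so it preserves the argmax.
We need to find the index of the maximum logit.
Index 0: 1.8
Index 1: -2.4
Index 2: 4.0
Index 3: -1.1
Maximum logit = 4.0 at index 2

2


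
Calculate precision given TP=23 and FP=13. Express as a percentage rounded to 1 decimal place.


Precision = TP / (TP + FP) * 100
= 23 / (23 + 13)
= 23 / 36
= 0.6389
= 63.9%

63.9


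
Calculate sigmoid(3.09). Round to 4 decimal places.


sigmoid(z) = 1 / (1 + exp(-z))
exp(-(3.09)) = exp(-3.09) = 0.0455
1 + 0.0455 = 1.0455
1 / 1.0455 = 0.9565

0.9565


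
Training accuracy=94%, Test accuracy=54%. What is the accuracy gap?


Gap = train_accuracy - test_accuracy
= 94 - 54
= 40%
This large gap strongly indicates overfitting.

40


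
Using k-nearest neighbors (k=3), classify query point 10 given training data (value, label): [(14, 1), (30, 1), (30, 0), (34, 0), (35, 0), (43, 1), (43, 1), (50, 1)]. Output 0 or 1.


Distances from query 10:
Point 14 (class 1): distance = 4
Point 30 (class 0): distance = 20
Point 30 (class 1): distance = 20
K=3 nearest neighbors: classes = [1, 0, 1]
Votes for class 1: 2 / 3
Majority vote => class 1

1


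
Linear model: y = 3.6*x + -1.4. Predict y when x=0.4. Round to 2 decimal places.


y = 3.6 * 0.4 + (-1.4)
= 1.44 + (-1.4)
= 0.04

0.04


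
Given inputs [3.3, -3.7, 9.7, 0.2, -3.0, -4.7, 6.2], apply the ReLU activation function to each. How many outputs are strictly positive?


ReLU(x) = max(0, x) for each element:
ReLU(3.3) = 3.3
ReLU(-3.7) = 0
ReLU(9.7) = 9.7
ReLU(0.2) = 0.2
ReLU(-3.0) = 0
ReLU(-4.7) = 0
ReLU(6.2) = 6.2
Active neurons (>0): 4

4


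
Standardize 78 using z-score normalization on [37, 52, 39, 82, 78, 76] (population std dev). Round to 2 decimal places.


Mean = (37 + 52 + 39 + 82 + 78 + 76) / 6 = 60.6667
Variance = sum((x_i - mean)^2) / n = 349.2222
Std = sqrt(349.2222) = 18.6875
Z = (x - mean) / std
= (78 - 60.6667) / 18.6875
= 17.3333 / 18.6875
= 0.93

0.93


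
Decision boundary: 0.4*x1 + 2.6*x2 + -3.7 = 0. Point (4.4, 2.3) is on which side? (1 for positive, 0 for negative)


Compute 0.4 * 4.4 + 2.6 * 2.3 + -3.7
= 1.76 + 5.98 + -3.7
= 4.04
Since 4.04 >= 0, the point is on the positive side.

1


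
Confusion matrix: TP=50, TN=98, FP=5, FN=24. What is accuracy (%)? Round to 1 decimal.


Accuracy = (TP + TN) / (TP + TN + FP + FN) * 100
= (50 + 98) / (50 + 98 + 5 + 24)
= 148 / 177
= 0.8362
= 83.6%

83.6


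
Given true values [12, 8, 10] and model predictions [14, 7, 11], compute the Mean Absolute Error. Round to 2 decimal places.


Absolute errors: [2, 1, 1]
Sum of absolute errors = 4
MAE = 4 / 3 = 1.33

1.33


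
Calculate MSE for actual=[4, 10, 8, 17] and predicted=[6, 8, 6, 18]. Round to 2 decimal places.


Differences: [-2, 2, 2, -1]
Squared errors: [4, 4, 4, 1]
Sum of squared errors = 13
MSE = 13 / 4 = 3.25

3.25


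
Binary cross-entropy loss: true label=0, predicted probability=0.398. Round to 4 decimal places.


For y=0: Loss = -log(1-p)
= -log(1 - 0.398)
= -log(0.602)
= -(-0.5075)
= 0.5075

0.5075


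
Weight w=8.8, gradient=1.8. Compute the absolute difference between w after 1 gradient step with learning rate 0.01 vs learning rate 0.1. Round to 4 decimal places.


With lr=0.01: w_new = 8.8 - 0.01 * 1.8 = 8.782
With lr=0.1: w_new = 8.8 - 0.1 * 1.8 = 8.62
Absolute difference = |8.782 - 8.62|
= 0.1620

0.1620


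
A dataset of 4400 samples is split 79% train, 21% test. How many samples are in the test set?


Train samples = 4400 * 79% = 3476
Test samples = 4400 - 3476
= 924

924


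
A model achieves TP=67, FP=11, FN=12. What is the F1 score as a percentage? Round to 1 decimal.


Precision = TP / (TP + FP) = 67 / 78 = 0.859
Recall = TP / (TP + FN) = 67 / 79 = 0.8481
F1 = 2 * P * R / (P + R)
= 2 * 0.859 * 0.8481 / (0.859 + 0.8481)
= 1.457 / 1.7071
= 0.8535
As percentage: 85.4%

85.4


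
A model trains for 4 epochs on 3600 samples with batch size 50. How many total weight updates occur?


Iterations per epoch = 3600 / 50 = 72
Total updates = iterations_per_epoch * epochs
= 72 * 4
= 288

288


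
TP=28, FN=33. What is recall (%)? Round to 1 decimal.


Recall = TP / (TP + FN) * 100
= 28 / (28 + 33)
= 28 / 61
= 0.459
= 45.9%

45.9


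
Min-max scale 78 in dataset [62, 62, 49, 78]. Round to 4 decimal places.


Min = 49, Max = 78
Range = 78 - 49 = 29
Scaled = (x - min) / (max - min)
= (78 - 49) / 29
= 29 / 29
= 1.0000

1.0000


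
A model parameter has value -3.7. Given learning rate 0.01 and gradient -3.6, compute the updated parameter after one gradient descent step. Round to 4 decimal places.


w_new = w_old - lr * gradient
= -3.7 - 0.01 * -3.6
= -3.7 - (-0.036)
= -3.6640

-3.6640


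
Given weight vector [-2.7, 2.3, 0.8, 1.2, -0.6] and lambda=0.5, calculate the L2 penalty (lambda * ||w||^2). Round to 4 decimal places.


Squaring each weight:
(-2.7)^2 = 7.29
2.3^2 = 5.29
0.8^2 = 0.64
1.2^2 = 1.44
(-0.6)^2 = 0.36
Sum of squares = 15.02
Penalty = 0.5 * 15.02 = 7.5100

7.5100


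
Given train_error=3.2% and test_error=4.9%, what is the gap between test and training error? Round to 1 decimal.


Generalization gap = test_error - train_error
= 4.9 - 3.2
= 1.7%
A small gap suggests good generalization.

1.7


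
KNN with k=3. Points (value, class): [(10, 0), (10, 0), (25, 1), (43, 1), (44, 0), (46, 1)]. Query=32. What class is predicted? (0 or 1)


Distances from query 32:
Point 25 (class 1): distance = 7
Point 43 (class 1): distance = 11
Point 44 (class 0): distance = 12
K=3 nearest neighbors: classes = [1, 1, 0]
Votes for class 1: 2 / 3
Majority vote => class 1

1


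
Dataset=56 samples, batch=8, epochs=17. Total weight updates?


Iterations per epoch = 56 / 8 = 7
Total updates = iterations_per_epoch * epochs
= 7 * 17
= 119

119


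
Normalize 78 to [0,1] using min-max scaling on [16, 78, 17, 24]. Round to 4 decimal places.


Min = 16, Max = 78
Range = 78 - 16 = 62
Scaled = (x - min) / (max - min)
= (78 - 16) / 62
= 62 / 62
= 1.0000

1.0000


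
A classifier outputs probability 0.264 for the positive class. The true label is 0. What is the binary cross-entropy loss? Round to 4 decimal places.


For y=0: Loss = -log(1-p)
= -log(1 - 0.264)
= -log(0.736)
= -(-0.3065)
= 0.3065

0.3065


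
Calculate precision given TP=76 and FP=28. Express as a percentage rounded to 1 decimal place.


Precision = TP / (TP + FP) * 100
= 76 / (76 + 28)
= 76 / 104
= 0.7308
= 73.1%

73.1


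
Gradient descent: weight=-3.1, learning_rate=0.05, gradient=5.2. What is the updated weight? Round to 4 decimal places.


w_new = w_old - lr * gradient
= -3.1 - 0.05 * 5.2
= -3.1 - (0.26)
= -3.3600

-3.3600


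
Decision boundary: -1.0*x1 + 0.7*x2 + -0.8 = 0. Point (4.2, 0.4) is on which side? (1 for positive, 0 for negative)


Compute -1.0 * 4.2 + 0.7 * 0.4 + -0.8
= -4.2 + 0.28 + -0.8
= -4.72
Since -4.72 < 0, the point is on the negative side.

0


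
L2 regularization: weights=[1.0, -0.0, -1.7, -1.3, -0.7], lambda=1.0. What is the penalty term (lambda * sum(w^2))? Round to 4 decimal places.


Squaring each weight:
1.0^2 = 1.0
(-0.0)^2 = 0.0
(-1.7)^2 = 2.89
(-1.3)^2 = 1.69
(-0.7)^2 = 0.49
Sum of squares = 6.07
Penalty = 1.0 * 6.07 = 6.0700

6.0700


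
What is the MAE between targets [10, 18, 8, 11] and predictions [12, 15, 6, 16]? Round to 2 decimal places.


Absolute errors: [2, 3, 2, 5]
Sum of absolute errors = 12
MAE = 12 / 4 = 3.00

3.00


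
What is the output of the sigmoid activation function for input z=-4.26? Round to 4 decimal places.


sigmoid(z) = 1 / (1 + exp(-z))
exp(-(-4.26)) = exp(4.26) = 70.81
1 + 70.81 = 71.81
1 / 71.81 = 0.0139

0.0139


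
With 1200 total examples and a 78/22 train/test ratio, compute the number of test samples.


Train samples = 1200 * 78% = 936
Test samples = 1200 - 936
= 264

264


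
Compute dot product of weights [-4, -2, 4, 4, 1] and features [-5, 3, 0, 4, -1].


Element-wise products:
-4 * -5 = 20
-2 * 3 = -6
4 * 0 = 0
4 * 4 = 16
1 * -1 = -1
Sum = 20 + -6 + 0 + 16 + -1
= 29

29


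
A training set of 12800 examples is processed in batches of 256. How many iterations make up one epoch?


Iterations per epoch = dataset_size / batch_size
= 12800 / 256
= 50

50


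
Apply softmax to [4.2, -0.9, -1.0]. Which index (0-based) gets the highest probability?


Softmax is a monotonic transformation, so it preserves the argmax.
We need to find the index of the maximum logit.
Index 0: 4.2
Index 1: -0.9
Index 2: -1.0
Maximum logit = 4.2 at index 0

0


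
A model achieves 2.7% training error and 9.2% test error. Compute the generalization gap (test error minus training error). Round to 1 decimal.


Generalization gap = test_error - train_error
= 9.2 - 2.7
= 6.5%
A moderate gap.

6.5


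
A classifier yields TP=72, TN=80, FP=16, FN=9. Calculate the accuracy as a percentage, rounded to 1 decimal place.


Accuracy = (TP + TN) / (TP + TN + FP + FN) * 100
= (72 + 80) / (72 + 80 + 16 + 9)
= 152 / 177
= 0.8588
= 85.9%

85.9


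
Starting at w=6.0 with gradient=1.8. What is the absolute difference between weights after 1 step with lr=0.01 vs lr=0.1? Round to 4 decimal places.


With lr=0.01: w_new = 6.0 - 0.01 * 1.8 = 5.982
With lr=0.1: w_new = 6.0 - 0.1 * 1.8 = 5.82
Absolute difference = |5.982 - 5.82|
= 0.1620

0.1620


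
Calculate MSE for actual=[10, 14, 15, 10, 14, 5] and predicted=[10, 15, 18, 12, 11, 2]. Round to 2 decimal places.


Differences: [0, -1, -3, -2, 3, 3]
Squared errors: [0, 1, 9, 4, 9, 9]
Sum of squared errors = 32
MSE = 32 / 6 = 5.33

5.33


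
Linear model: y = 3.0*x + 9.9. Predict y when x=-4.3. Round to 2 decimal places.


y = 3.0 * -4.3 + (9.9)
= -12.9 + (9.9)
= -3.00

-3.00


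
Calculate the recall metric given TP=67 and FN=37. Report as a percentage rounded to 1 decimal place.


Recall = TP / (TP + FN) * 100
= 67 / (67 + 37)
= 67 / 104
= 0.6442
= 64.4%

64.4


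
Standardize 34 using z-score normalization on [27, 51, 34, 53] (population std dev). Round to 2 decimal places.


Mean = (27 + 51 + 34 + 53) / 4 = 41.25
Variance = sum((x_i - mean)^2) / n = 122.1875
Std = sqrt(122.1875) = 11.0538
Z = (x - mean) / std
= (34 - 41.25) / 11.0538
= -7.25 / 11.0538
= -0.66

-0.66


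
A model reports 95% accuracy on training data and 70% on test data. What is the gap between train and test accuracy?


Gap = train_accuracy - test_accuracy
= 95 - 70
= 25%
This large gap strongly indicates overfitting.

25


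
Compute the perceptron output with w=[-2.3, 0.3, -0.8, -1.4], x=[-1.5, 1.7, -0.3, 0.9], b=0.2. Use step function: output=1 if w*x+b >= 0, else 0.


z = w . x + b
= -2.3*-1.5 + 0.3*1.7 + -0.8*-0.3 + -1.4*0.9 + 0.2
= 3.45 + 0.51 + 0.24 + -1.26 + 0.2
= 2.94 + 0.2
= 3.14
Since z = 3.14 >= 0, output = 1

1


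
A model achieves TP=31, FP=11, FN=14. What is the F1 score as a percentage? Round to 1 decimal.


Precision = TP / (TP + FP) = 31 / 42 = 0.7381
Recall = TP / (TP + FN) = 31 / 45 = 0.6889
F1 = 2 * P * R / (P + R)
= 2 * 0.7381 * 0.6889 / (0.7381 + 0.6889)
= 1.0169 / 1.427
= 0.7126
As percentage: 71.3%

71.3


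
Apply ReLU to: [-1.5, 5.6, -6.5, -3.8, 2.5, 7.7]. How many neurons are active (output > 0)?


ReLU(x) = max(0, x) for each element:
ReLU(-1.5) = 0
ReLU(5.6) = 5.6
ReLU(-6.5) = 0
ReLU(-3.8) = 0
ReLU(2.5) = 2.5
ReLU(7.7) = 7.7
Active neurons (>0): 3

3


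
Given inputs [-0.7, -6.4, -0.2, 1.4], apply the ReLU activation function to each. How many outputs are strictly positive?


ReLU(x) = max(0, x) for each element:
ReLU(-0.7) = 0
ReLU(-6.4) = 0
ReLU(-0.2) = 0
ReLU(1.4) = 1.4
Active neurons (>0): 1

1


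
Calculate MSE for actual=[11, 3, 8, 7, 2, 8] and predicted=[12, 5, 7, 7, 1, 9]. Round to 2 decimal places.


Differences: [-1, -2, 1, 0, 1, -1]
Squared errors: [1, 4, 1, 0, 1, 1]
Sum of squared errors = 8
MSE = 8 / 6 = 1.33

1.33


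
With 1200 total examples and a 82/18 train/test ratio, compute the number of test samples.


Train samples = 1200 * 82% = 984
Test samples = 1200 - 984
= 216

216


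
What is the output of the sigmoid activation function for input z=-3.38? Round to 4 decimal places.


sigmoid(z) = 1 / (1 + exp(-z))
exp(-(-3.38)) = exp(3.38) = 29.3708
1 + 29.3708 = 30.3708
1 / 30.3708 = 0.0329

0.0329


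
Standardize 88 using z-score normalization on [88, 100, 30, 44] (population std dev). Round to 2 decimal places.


Mean = (88 + 100 + 30 + 44) / 4 = 65.5
Variance = sum((x_i - mean)^2) / n = 854.75
Std = sqrt(854.75) = 29.2361
Z = (x - mean) / std
= (88 - 65.5) / 29.2361
= 22.5 / 29.2361
= 0.77

0.77


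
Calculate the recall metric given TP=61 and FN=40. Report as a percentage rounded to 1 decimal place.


Recall = TP / (TP + FN) * 100
= 61 / (61 + 40)
= 61 / 101
= 0.604
= 60.4%

60.4


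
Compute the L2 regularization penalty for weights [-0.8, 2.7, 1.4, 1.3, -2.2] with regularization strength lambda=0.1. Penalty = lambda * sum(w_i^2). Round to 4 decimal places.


Squaring each weight:
(-0.8)^2 = 0.64
2.7^2 = 7.29
1.4^2 = 1.96
1.3^2 = 1.69
(-2.2)^2 = 4.84
Sum of squares = 16.42
Penalty = 0.1 * 16.42 = 1.6420

1.6420


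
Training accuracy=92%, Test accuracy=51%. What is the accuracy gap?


Gap = train_accuracy - test_accuracy
= 92 - 51
= 41%
This large gap strongly indicates overfitting.

41


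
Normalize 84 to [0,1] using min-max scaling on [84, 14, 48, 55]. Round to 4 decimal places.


Min = 14, Max = 84
Range = 84 - 14 = 70
Scaled = (x - min) / (max - min)
= (84 - 14) / 70
= 70 / 70
= 1.0000

1.0000


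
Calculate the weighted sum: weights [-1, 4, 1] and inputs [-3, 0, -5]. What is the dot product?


Element-wise products:
-1 * -3 = 3
4 * 0 = 0
1 * -5 = -5
Sum = 3 + 0 + -5
= -2

-2


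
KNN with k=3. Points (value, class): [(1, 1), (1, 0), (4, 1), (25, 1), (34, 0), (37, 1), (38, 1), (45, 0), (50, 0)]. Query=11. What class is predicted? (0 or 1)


Distances from query 11:
Point 4 (class 1): distance = 7
Point 1 (class 0): distance = 10
Point 1 (class 1): distance = 10
K=3 nearest neighbors: classes = [1, 0, 1]
Votes for class 1: 2 / 3
Majority vote => class 1

1


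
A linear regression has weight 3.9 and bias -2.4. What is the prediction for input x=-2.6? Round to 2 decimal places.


y = 3.9 * -2.6 + (-2.4)
= -10.14 + (-2.4)
= -12.54

-12.54


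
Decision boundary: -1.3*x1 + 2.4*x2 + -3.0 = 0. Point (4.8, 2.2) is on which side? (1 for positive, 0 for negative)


Compute -1.3 * 4.8 + 2.4 * 2.2 + -3.0
= -6.24 + 5.28 + -3.0
= -3.96
Since -3.96 < 0, the point is on the negative side.

0


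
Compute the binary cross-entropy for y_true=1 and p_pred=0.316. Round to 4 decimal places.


For y=1: Loss = -log(p)
= -log(0.316)
= -(-1.152)
= 1.1520

1.1520


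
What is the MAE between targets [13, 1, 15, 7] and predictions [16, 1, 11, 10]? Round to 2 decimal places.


Absolute errors: [3, 0, 4, 3]
Sum of absolute errors = 10
MAE = 10 / 4 = 2.50

2.50


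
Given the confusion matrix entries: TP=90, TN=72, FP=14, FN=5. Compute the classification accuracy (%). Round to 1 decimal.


Accuracy = (TP + TN) / (TP + TN + FP + FN) * 100
= (90 + 72) / (90 + 72 + 14 + 5)
= 162 / 181
= 0.895
= 89.5%

89.5


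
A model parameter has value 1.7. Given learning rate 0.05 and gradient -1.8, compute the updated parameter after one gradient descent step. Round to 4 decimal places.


w_new = w_old - lr * gradient
= 1.7 - 0.05 * -1.8
= 1.7 - (-0.09)
= 1.7900

1.7900


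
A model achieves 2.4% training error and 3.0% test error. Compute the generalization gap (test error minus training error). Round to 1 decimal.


Generalization gap = test_error - train_error
= 3.0 - 2.4
= 0.6%
A small gap suggests good generalization.

0.6


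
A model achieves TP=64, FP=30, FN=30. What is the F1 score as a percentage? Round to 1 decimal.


Precision = TP / (TP + FP) = 64 / 94 = 0.6809
Recall = TP / (TP + FN) = 64 / 94 = 0.6809
F1 = 2 * P * R / (P + R)
= 2 * 0.6809 * 0.6809 / (0.6809 + 0.6809)
= 0.9271 / 1.3617
= 0.6809
As percentage: 68.1%

68.1


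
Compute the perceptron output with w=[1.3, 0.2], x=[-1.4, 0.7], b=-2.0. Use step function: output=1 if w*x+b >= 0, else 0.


z = w . x + b
= 1.3*-1.4 + 0.2*0.7 + -2.0
= -1.82 + 0.14 + -2.0
= -1.68 + -2.0
= -3.68
Since z = -3.68 < 0, output = 0

0


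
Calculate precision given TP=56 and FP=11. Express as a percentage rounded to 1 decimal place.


Precision = TP / (TP + FP) * 100
= 56 / (56 + 11)
= 56 / 67
= 0.8358
= 83.6%

83.6


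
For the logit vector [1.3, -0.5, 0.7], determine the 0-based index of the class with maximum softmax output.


Softmax is a monotonic transformation, so it preserves the argmax.
We need to find the index of the maximum logit.
Index 0: 1.3
Index 1: -0.5
Index 2: 0.7
Maximum logit = 1.3 at index 0

0


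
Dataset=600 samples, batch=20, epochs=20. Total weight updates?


Iterations per epoch = 600 / 20 = 30
Total updates = iterations_per_epoch * epochs
= 30 * 20
= 600

600


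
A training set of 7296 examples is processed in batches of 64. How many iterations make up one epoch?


Iterations per epoch = dataset_size / batch_size
= 7296 / 64
= 114

114


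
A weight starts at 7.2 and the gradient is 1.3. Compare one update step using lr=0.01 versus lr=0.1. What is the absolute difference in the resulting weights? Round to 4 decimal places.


With lr=0.01: w_new = 7.2 - 0.01 * 1.3 = 7.187
With lr=0.1: w_new = 7.2 - 0.1 * 1.3 = 7.07
Absolute difference = |7.187 - 7.07|
= 0.1170

0.1170


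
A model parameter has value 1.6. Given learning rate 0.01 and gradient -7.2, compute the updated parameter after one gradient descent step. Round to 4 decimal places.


w_new = w_old - lr * gradient
= 1.6 - 0.01 * -7.2
= 1.6 - (-0.072)
= 1.6720

1.6720


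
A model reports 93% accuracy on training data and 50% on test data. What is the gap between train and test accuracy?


Gap = train_accuracy - test_accuracy
= 93 - 50
= 43%
This large gap strongly indicates overfitting.

43


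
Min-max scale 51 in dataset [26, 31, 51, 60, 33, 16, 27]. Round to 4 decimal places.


Min = 16, Max = 60
Range = 60 - 16 = 44
Scaled = (x - min) / (max - min)
= (51 - 16) / 44
= 35 / 44
= 0.7955

0.7955


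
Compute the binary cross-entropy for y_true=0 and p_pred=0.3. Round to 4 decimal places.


For y=0: Loss = -log(1-p)
= -log(1 - 0.3)
= -log(0.7)
= -(-0.3567)
= 0.3567

0.3567


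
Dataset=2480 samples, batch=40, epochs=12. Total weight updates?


Iterations per epoch = 2480 / 40 = 62
Total updates = iterations_per_epoch * epochs
= 62 * 12
= 744

744


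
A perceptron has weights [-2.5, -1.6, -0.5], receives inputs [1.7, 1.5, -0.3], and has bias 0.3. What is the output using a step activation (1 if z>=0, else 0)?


z = w . x + b
= -2.5*1.7 + -1.6*1.5 + -0.5*-0.3 + 0.3
= -4.25 + -2.4 + 0.15 + 0.3
= -6.5 + 0.3
= -6.2
Since z = -6.2 < 0, output = 0

0


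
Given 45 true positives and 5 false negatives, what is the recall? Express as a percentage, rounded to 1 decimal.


Recall = TP / (TP + FN) * 100
= 45 / (45 + 5)
= 45 / 50
= 0.9
= 90.0%

90.0


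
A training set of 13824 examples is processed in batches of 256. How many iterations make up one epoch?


Iterations per epoch = dataset_size / batch_size
= 13824 / 256
= 54

54


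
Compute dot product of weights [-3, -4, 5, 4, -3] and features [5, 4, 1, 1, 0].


Element-wise products:
-3 * 5 = -15
-4 * 4 = -16
5 * 1 = 5
4 * 1 = 4
-3 * 0 = 0
Sum = -15 + -16 + 5 + 4 + 0
= -22

-22


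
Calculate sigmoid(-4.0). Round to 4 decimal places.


sigmoid(z) = 1 / (1 + exp(-z))
exp(-(-4.0)) = exp(4.0) = 54.5981
1 + 54.5981 = 55.5981
1 / 55.5981 = 0.0180

0.0180


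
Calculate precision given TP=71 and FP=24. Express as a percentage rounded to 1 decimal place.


Precision = TP / (TP + FP) * 100
= 71 / (71 + 24)
= 71 / 95
= 0.7474
= 74.7%

74.7


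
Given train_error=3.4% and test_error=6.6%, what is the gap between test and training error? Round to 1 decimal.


Generalization gap = test_error - train_error
= 6.6 - 3.4
= 3.2%
A moderate gap.

3.2


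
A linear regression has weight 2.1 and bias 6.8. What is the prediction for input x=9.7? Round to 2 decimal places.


y = 2.1 * 9.7 + (6.8)
= 20.37 + (6.8)
= 27.17

27.17


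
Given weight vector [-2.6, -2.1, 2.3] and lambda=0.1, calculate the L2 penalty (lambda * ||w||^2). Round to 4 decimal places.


Squaring each weight:
(-2.6)^2 = 6.76
(-2.1)^2 = 4.41
2.3^2 = 5.29
Sum of squares = 16.46
Penalty = 0.1 * 16.46 = 1.6460

1.6460


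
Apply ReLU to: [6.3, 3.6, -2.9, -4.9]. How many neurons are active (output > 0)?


ReLU(x) = max(0, x) for each element:
ReLU(6.3) = 6.3
ReLU(3.6) = 3.6
ReLU(-2.9) = 0
ReLU(-4.9) = 0
Active neurons (>0): 2

2


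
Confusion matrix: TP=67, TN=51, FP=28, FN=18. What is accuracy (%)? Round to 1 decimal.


Accuracy = (TP + TN) / (TP + TN + FP + FN) * 100
= (67 + 51) / (67 + 51 + 28 + 18)
= 118 / 164
= 0.7195
= 72.0%

72.0


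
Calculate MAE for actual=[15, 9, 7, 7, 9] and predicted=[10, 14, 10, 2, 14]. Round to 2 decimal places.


Absolute errors: [5, 5, 3, 5, 5]
Sum of absolute errors = 23
MAE = 23 / 5 = 4.60

4.60


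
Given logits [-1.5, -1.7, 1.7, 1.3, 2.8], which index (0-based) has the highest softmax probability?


Softmax is a monotonic transformation, so it preserves the argmax.
We need to find the index of the maximum logit.
Index 0: -1.5
Index 1: -1.7
Index 2: 1.7
Index 3: 1.3
Index 4: 2.8
Maximum logit = 2.8 at index 4

4


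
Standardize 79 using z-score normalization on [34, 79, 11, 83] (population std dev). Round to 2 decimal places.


Mean = (34 + 79 + 11 + 83) / 4 = 51.75
Variance = sum((x_i - mean)^2) / n = 923.6875
Std = sqrt(923.6875) = 30.3922
Z = (x - mean) / std
= (79 - 51.75) / 30.3922
= 27.25 / 30.3922
= 0.90

0.90


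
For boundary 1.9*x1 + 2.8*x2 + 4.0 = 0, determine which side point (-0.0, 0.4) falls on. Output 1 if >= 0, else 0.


Compute 1.9 * -0.0 + 2.8 * 0.4 + 4.0
= -0.0 + 1.12 + 4.0
= 5.12
Since 5.12 >= 0, the point is on the positive side.

1


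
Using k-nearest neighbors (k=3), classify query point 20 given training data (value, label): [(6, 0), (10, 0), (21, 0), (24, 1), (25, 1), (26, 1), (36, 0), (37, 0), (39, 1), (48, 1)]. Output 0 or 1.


Distances from query 20:
Point 21 (class 0): distance = 1
Point 24 (class 1): distance = 4
Point 25 (class 1): distance = 5
K=3 nearest neighbors: classes = [0, 1, 1]
Votes for class 1: 2 / 3
Majority vote => class 1

1


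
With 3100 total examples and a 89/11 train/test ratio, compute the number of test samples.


Train samples = 3100 * 89% = 2759
Test samples = 3100 - 2759
= 341

341


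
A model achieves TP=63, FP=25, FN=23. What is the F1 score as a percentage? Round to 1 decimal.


Precision = TP / (TP + FP) = 63 / 88 = 0.7159
Recall = TP / (TP + FN) = 63 / 86 = 0.7326
F1 = 2 * P * R / (P + R)
= 2 * 0.7159 * 0.7326 / (0.7159 + 0.7326)
= 1.0489 / 1.4485
= 0.7241
As percentage: 72.4%

72.4


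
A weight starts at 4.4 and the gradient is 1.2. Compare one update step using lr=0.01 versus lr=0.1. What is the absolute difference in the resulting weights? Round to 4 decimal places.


With lr=0.01: w_new = 4.4 - 0.01 * 1.2 = 4.388
With lr=0.1: w_new = 4.4 - 0.1 * 1.2 = 4.28
Absolute difference = |4.388 - 4.28|
= 0.1080

0.1080


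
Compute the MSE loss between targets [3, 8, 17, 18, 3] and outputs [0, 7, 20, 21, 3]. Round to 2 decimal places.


Differences: [3, 1, -3, -3, 0]
Squared errors: [9, 1, 9, 9, 0]
Sum of squared errors = 28
MSE = 28 / 5 = 5.60

5.60


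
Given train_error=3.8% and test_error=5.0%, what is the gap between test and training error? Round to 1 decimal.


Generalization gap = test_error - train_error
= 5.0 - 3.8
= 1.2%
A small gap suggests good generalization.

1.2


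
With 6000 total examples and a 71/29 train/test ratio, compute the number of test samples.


Train samples = 6000 * 71% = 4260
Test samples = 6000 - 4260
= 1740

1740


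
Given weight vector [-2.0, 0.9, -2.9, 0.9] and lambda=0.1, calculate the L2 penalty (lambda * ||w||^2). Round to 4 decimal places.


Squaring each weight:
(-2.0)^2 = 4.0
0.9^2 = 0.81
(-2.9)^2 = 8.41
0.9^2 = 0.81
Sum of squares = 14.03
Penalty = 0.1 * 14.03 = 1.4030

1.4030


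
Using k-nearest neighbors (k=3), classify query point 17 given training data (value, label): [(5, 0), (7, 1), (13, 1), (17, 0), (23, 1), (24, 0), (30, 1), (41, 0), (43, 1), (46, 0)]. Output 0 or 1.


Distances from query 17:
Point 17 (class 0): distance = 0
Point 13 (class 1): distance = 4
Point 23 (class 1): distance = 6
K=3 nearest neighbors: classes = [0, 1, 1]
Votes for class 1: 2 / 3
Majority vote => class 1

1


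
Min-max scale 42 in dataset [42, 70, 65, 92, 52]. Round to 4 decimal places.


Min = 42, Max = 92
Range = 92 - 42 = 50
Scaled = (x - min) / (max - min)
= (42 - 42) / 50
= 0 / 50
= 0.0000

0.0000


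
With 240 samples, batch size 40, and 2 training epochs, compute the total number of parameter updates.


Iterations per epoch = 240 / 40 = 6
Total updates = iterations_per_epoch * epochs
= 6 * 2
= 12

12


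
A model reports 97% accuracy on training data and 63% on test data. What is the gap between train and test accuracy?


Gap = train_accuracy - test_accuracy
= 97 - 63
= 34%
This large gap strongly indicates overfitting.

34


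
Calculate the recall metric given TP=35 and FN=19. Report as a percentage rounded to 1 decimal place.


Recall = TP / (TP + FN) * 100
= 35 / (35 + 19)
= 35 / 54
= 0.6481
= 64.8%

64.8


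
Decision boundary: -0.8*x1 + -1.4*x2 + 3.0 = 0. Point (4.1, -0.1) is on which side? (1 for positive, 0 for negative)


Compute -0.8 * 4.1 + -1.4 * -0.1 + 3.0
= -3.28 + 0.14 + 3.0
= -0.14
Since -0.14 < 0, the point is on the negative side.

0


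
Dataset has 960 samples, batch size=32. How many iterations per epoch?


Iterations per epoch = dataset_size / batch_size
= 960 / 32
= 30

30


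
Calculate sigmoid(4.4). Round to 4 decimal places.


sigmoid(z) = 1 / (1 + exp(-z))
exp(-(4.4)) = exp(-4.4) = 0.0123
1 + 0.0123 = 1.0123
1 / 1.0123 = 0.9879

0.9879


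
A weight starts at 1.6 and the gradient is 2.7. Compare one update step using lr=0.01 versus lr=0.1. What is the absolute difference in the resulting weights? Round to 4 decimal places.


With lr=0.01: w_new = 1.6 - 0.01 * 2.7 = 1.573
With lr=0.1: w_new = 1.6 - 0.1 * 2.7 = 1.33
Absolute difference = |1.573 - 1.33|
= 0.2430

0.2430


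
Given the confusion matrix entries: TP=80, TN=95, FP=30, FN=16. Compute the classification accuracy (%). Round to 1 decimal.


Accuracy = (TP + TN) / (TP + TN + FP + FN) * 100
= (80 + 95) / (80 + 95 + 30 + 16)
= 175 / 221
= 0.7919
= 79.2%

79.2


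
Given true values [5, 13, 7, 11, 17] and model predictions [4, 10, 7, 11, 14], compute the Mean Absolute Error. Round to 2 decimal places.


Absolute errors: [1, 3, 0, 0, 3]
Sum of absolute errors = 7
MAE = 7 / 5 = 1.40

1.40


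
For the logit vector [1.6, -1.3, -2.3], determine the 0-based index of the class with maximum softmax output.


Softmax is a monotonic transformation, so it preserves the argmax.
We need to find the index of the maximum logit.
Index 0: 1.6
Index 1: -1.3
Index 2: -2.3
Maximum logit = 1.6 at index 0

0


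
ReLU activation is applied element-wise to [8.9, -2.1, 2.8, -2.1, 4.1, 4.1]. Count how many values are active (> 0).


ReLU(x) = max(0, x) for each element:
ReLU(8.9) = 8.9
ReLU(-2.1) = 0
ReLU(2.8) = 2.8
ReLU(-2.1) = 0
ReLU(4.1) = 4.1
ReLU(4.1) = 4.1
Active neurons (>0): 4

4


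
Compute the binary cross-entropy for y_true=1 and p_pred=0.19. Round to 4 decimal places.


For y=1: Loss = -log(p)
= -log(0.19)
= -(-1.6607)
= 1.6607

1.6607


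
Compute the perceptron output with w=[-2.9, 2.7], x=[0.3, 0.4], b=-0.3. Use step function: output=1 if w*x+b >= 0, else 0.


z = w . x + b
= -2.9*0.3 + 2.7*0.4 + -0.3
= -0.87 + 1.08 + -0.3
= 0.21 + -0.3
= -0.09
Since z = -0.09 < 0, output = 0

0


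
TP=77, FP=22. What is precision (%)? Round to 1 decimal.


Precision = TP / (TP + FP) * 100
= 77 / (77 + 22)
= 77 / 99
= 0.7778
= 77.8%

77.8


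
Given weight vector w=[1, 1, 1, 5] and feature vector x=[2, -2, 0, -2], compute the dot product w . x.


Element-wise products:
1 * 2 = 2
1 * -2 = -2
1 * 0 = 0
5 * -2 = -10
Sum = 2 + -2 + 0 + -10
= -10

-10


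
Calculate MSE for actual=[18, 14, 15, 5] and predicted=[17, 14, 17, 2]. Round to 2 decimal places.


Differences: [1, 0, -2, 3]
Squared errors: [1, 0, 4, 9]
Sum of squared errors = 14
MSE = 14 / 4 = 3.50

3.50


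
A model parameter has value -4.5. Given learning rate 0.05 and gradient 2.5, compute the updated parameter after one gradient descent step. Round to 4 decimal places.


w_new = w_old - lr * gradient
= -4.5 - 0.05 * 2.5
= -4.5 - (0.125)
= -4.6250

-4.6250


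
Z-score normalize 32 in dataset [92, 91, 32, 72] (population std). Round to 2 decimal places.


Mean = (92 + 91 + 32 + 72) / 4 = 71.75
Variance = sum((x_i - mean)^2) / n = 590.1875
Std = sqrt(590.1875) = 24.2938
Z = (x - mean) / std
= (32 - 71.75) / 24.2938
= -39.75 / 24.2938
= -1.64

-1.64


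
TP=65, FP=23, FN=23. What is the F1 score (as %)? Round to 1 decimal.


Precision = TP / (TP + FP) = 65 / 88 = 0.7386
Recall = TP / (TP + FN) = 65 / 88 = 0.7386
F1 = 2 * P * R / (P + R)
= 2 * 0.7386 * 0.7386 / (0.7386 + 0.7386)
= 1.0912 / 1.4773
= 0.7386
As percentage: 73.9%

73.9


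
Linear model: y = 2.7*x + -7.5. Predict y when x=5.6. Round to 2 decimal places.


y = 2.7 * 5.6 + (-7.5)
= 15.12 + (-7.5)
= 7.62

7.62


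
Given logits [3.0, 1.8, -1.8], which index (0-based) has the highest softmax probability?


Softmax is a monotonic transformation, so it preserves the argmax.
We need to find the index of the maximum logit.
Index 0: 3.0
Index 1: 1.8
Index 2: -1.8
Maximum logit = 3.0 at index 0

0


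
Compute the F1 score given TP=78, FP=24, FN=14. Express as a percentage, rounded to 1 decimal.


Precision = TP / (TP + FP) = 78 / 102 = 0.7647
Recall = TP / (TP + FN) = 78 / 92 = 0.8478
F1 = 2 * P * R / (P + R)
= 2 * 0.7647 * 0.8478 / (0.7647 + 0.8478)
= 1.2967 / 1.6125
= 0.8041
As percentage: 80.4%

80.4
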